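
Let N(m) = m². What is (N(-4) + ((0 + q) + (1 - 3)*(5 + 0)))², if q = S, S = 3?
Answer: 81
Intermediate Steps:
q = 3
(N(-4) + ((0 + q) + (1 - 3)*(5 + 0)))² = ((-4)² + ((0 + 3) + (1 - 3)*(5 + 0)))² = (16 + (3 - 2*5))² = (16 + (3 - 10))² = (16 - 7)² = 9² = 81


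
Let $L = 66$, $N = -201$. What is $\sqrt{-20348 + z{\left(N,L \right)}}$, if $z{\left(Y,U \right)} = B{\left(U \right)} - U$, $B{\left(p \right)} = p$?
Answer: $2 i \sqrt{5087} \approx 142.65 i$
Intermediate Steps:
$z{\left(Y,U \right)} = 0$ ($z{\left(Y,U \right)} = U - U = 0$)
$\sqrt{-20348 + z{\left(N,L \right)}} = \sqrt{-20348 + 0} = \sqrt{-20348} = 2 i \sqrt{5087}$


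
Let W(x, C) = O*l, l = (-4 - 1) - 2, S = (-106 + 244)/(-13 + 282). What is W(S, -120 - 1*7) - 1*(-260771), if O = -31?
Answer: 260988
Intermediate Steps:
S = 138/269 ≈ 0.51301
l = -7 (l = -5 - 2 = -7)
W(x, C) = 217 (W(x, C) = -31*(-7) = 217)
W(S, -120 - 1*7) - 1*(-260771) = 217 - 1*(-260771) = 217 + 260771 = 260988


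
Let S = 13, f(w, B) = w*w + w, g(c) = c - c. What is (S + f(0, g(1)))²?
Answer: 169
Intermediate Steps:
g(c) = 0
f(w, B) = w + w² (f(w, B) = w² + w = w + w²)
(S + f(0, g(1)))² = (13 + 0*(1 + 0))² = (13 + 0*1)² = (13 + 0)² = 13² = 169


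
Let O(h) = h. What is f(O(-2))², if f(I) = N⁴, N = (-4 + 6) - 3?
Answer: 1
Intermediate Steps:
N = -1 (N = 2 - 3 = -1)
f(I) = 1 (f(I) = (-1)⁴ = 1)
f(O(-2))² = 1² = 1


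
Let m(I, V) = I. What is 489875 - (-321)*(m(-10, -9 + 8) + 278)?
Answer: 575903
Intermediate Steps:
489875 - (-321)*(m(-10, -9 + 8) + 278) = 489875 - (-321)*(-10 + 278) = 489875 - (-321)*268 = 489875 - 1*(-86028) = 489875 + 86028 = 575903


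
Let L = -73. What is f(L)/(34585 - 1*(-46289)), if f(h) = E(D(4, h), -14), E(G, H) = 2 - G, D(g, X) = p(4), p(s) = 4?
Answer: -1/40437 ≈ -2.4730e-5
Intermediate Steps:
D(g, X) = 4
f(h) = -2 (f(h) = 2 - 1*4 = 2 - 4 = -2)
f(L)/(34585 - 1*(-46289)) = -2/(34585 - 1*(-46289)) = -2/(34585 + 46289) = -2/80874 = -2*1/80874 = -1/40437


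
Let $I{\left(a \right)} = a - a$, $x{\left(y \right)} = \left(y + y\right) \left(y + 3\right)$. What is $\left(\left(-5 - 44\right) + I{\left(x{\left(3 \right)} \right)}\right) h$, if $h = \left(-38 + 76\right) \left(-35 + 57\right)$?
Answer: $-40964$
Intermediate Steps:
$x{\left(y \right)} = 2 y \left(3 + y\right)$
$I{\left(a \right)} = 0$
$h = 836$ ($h = 38 \cdot 22 = 836$)
$\left(\left(-5 - 44\right) + I{\left(x{\left(3 \right)} \right)}\right) h = \left(\left(-5 - 44\right) + 0\right) 836 = \left(-49 + 0\right) 836 = \left(-49\right) 836 = -40964$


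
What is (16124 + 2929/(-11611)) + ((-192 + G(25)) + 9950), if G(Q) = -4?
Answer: 300466529/11611 ≈ 25878.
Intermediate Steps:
(16124 + 2929/(-11611)) + ((-192 + G(25)) + 9950) = (16124 + 2929/(-11611)) + ((-192 - 4) + 9950) = (16124 + 2929*(-1/11611)) + (-196 + 9950) = (16124 - 2929/11611) + 9754 = 187212835/11611 + 9754 = 300466529/11611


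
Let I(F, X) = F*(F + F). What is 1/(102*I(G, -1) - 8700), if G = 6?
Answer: -1/1356 ≈ -0.00073746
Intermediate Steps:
I(F, X) = 2*F² (I(F, X) = F*(2*F) = 2*F²)
1/(102*I(G, -1) - 8700) = 1/(102*(2*6²) - 8700) = 1/(102*(2*36) - 8700) = 1/(102*72 - 8700) = 1/(7344 - 8700) = 1/(-1356) = -1/1356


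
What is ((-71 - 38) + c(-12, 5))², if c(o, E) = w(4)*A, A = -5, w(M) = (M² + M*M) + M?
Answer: 83521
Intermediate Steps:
w(M) = M + 2*M² (w(M) = (M² + M²) + M = 2*M² + M = M + 2*M²)
c(o, E) = -180 (c(o, E) = (4*(1 + 2*4))*(-5) = (4*(1 + 8))*(-5) = (4*9)*(-5) = 36*(-5) = -180)
((-71 - 38) + c(-12, 5))² = ((-71 - 38) - 180)² = (-109 - 180)² = (-289)² = 83521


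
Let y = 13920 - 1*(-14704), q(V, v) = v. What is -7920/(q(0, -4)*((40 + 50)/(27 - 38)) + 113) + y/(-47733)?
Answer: -600626176/10930857 ≈ -54.948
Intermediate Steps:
y = 28624 (y = 13920 + 14704 = 28624)
-7920/(q(0, -4)*((40 + 50)/(27 - 38)) + 113) + y/(-47733) = -7920/(-4*(40 + 50)/(27 - 38) + 113) + 28624/(-47733) = -7920/(-360/(-11) + 113) + 28624*(-1/47733) = -7920/(-360*(-1)/11 + 113) - 28624/47733 = -7920/(-4*(-90/11) + 113) - 28624/47733 = -7920/(360/11 + 113) - 28624/47733 = -7920/1603/11 - 28624/47733 = -7920*11/1603 - 28624/47733 = -87120/1603 - 28624/47733 = -600626176/10930857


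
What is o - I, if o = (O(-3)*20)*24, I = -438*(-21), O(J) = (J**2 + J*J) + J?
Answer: -1998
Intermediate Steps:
O(J) = J + 2*J**2 (O(J) = (J**2 + J**2) + J = 2*J**2 + J = J + 2*J**2)
I = 9198
o = 7200 (o = (-3*(1 + 2*(-3))*20)*24 = (-3*(1 - 6)*20)*24 = (-3*(-5)*20)*24 = (15*20)*24 = 300*24 = 7200)
o - I = 7200 - 1*9198 = 7200 - 9198 = -1998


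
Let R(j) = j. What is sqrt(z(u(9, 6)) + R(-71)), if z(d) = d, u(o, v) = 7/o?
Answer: 2*I*sqrt(158)/3 ≈ 8.3799*I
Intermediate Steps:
sqrt(z(u(9, 6)) + R(-71)) = sqrt(7/9 - 71) = sqrt(-632/9) = 2*I*sqrt(158)/3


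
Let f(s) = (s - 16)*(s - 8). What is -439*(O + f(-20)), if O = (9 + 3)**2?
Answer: -505728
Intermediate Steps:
O = 144 (O = 12**2 = 144)
f(s) = (-16 + s)*(-8 + s)
-439*(O + f(-20)) = -439*(144 + (128 + (-20)**2 - 24*(-20))) = -439*(144 + (128 + 400 + 480)) = -439*(144 + 1008) = -439*1152 = -505728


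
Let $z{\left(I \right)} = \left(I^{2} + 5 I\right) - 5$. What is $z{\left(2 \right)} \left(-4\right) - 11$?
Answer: $-47$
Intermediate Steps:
$z{\left(I \right)} = -5 + I^{2} + 5 I$
$z{\left(2 \right)} \left(-4\right) - 11 = \left(-5 + 2^{2} + 5 \cdot 2\right) \left(-4\right) - 11 = \left(-5 + 4 + 10\right) \left(-4\right) - 11 = 9 \left(-4\right) - 11 = -36 - 11 = -47$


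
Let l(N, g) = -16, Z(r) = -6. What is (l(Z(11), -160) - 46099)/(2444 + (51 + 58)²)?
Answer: -9223/2865 ≈ -3.2192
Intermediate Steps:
(l(Z(11), -160) - 46099)/(2444 + (51 + 58)²) = (-16 - 46099)/(2444 + (51 + 58)²) = -46115/(2444 + 109²) = -46115/(2444 + 11881) = -46115/14325 = -46115*1/14325 = -9223/2865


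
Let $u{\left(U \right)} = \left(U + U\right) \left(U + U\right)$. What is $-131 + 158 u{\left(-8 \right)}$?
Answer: $40317$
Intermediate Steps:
$u{\left(U \right)} = 4 U^{2}$ ($u{\left(U \right)} = 2 U 2 U = 4 U^{2}$)
$-131 + 158 u{\left(-8 \right)} = -131 + 158 \cdot 4 \left(-8\right)^{2} = -131 + 158 \cdot 4 \cdot 64 = -131 + 158 \cdot 256 = -131 + 40448 = 40317$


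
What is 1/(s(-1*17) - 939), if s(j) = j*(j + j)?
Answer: -1/361 ≈ -0.0027701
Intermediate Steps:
s(j) = 2*j² (s(j) = j*(2*j) = 2*j²)
1/(s(-1*17) - 939) = 1/(2*(-1*17)² - 939) = 1/(2*(-17)² - 939) = 1/(2*289 - 939) = 1/(578 - 939) = 1/(-361) = -1/361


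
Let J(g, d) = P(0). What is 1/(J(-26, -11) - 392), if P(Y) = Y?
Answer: -1/392 ≈ -0.0025510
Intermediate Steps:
J(g, d) = 0
1/(J(-26, -11) - 392) = 1/(0 - 392) = 1/(-392) = -1/392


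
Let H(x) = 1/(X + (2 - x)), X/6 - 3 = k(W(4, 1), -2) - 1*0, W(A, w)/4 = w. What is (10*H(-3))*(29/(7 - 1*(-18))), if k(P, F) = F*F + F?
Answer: 58/175 ≈ 0.33143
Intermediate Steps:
W(A, w) = 4*w
k(P, F) = F + F**2 (k(P, F) = F**2 + F = F + F**2)
X = 30 (X = 18 + 6*(-2*(1 - 2) - 1*0) = 18 + 6*(-2*(-1) + 0) = 18 + 6*(2 + 0) = 18 + 6*2 = 18 + 12 = 30)
H(x) = 1/(32 - x) (H(x) = 1/(30 + (2 - x)) = 1/(32 - x))
(10*H(-3))*(29/(7 - 1*(-18))) = (10/(32 - 1*(-3)))*(29/(7 - 1*(-18))) = (10/(32 + 3))*(29/(7 + 18)) = (10/35)*(29/25) = (10*(1/35))*(29*(1/25)) = (2/7)*(29/25) = 58/175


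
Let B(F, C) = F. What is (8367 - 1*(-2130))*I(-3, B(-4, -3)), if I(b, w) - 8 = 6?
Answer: 146958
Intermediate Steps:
I(b, w) = 14 (I(b, w) = 8 + 6 = 14)
(8367 - 1*(-2130))*I(-3, B(-4, -3)) = (8367 - 1*(-2130))*14 = (8367 + 2130)*14 = 10497*14 = 146958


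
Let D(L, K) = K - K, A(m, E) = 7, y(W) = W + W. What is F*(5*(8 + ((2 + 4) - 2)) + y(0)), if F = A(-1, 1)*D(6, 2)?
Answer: 0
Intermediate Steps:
y(W) = 2*W
D(L, K) = 0
F = 0 (F = 7*0 = 0)
F*(5*(8 + ((2 + 4) - 2)) + y(0)) = 0*(5*(8 + ((2 + 4) - 2)) + 2*0) = 0*(5*(8 + (6 - 2)) + 0) = 0*(5*(8 + 4) + 0) = 0*(5*12 + 0) = 0*(60 + 0) = 0*60 = 0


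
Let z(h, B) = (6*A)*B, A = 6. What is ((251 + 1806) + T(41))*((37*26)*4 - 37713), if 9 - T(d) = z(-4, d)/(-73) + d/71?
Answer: -366076620065/5183 ≈ -7.0630e+7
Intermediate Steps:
z(h, B) = 36*B (z(h, B) = (6*6)*B = 36*B)
T(d) = 9 + 2483*d/5183 (T(d) = 9 - ((36*d)/(-73) + d/71) = 9 - ((36*d)*(-1/73) + d*(1/71)) = 9 - (-36*d/73 + d/71) = 9 - (-2483)*d/5183 = 9 + 2483*d/5183)
((251 + 1806) + T(41))*((37*26)*4 - 37713) = ((251 + 1806) + (9 + (2483/5183)*41))*((37*26)*4 - 37713) = (2057 + (9 + 101803/5183))*(962*4 - 37713) = (2057 + 148450/5183)*(3848 - 37713) = (10809881/5183)*(-33865) = -366076620065/5183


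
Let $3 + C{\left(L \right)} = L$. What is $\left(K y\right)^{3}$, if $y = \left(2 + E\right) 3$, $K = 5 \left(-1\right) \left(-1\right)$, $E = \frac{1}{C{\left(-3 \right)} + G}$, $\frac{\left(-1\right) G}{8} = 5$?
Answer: $\frac{2543302125}{97336} \approx 26129.0$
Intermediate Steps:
$G = -40$ ($G = \left(-8\right) 5 = -40$)
$C{\left(L \right)} = -3 + L$
$E = - \frac{1}{46}$ ($E = \frac{1}{\left(-3 - 3\right) - 40} = \frac{1}{-6 - 40} = \frac{1}{-46} = - \frac{1}{46} \approx -0.021739$)
$K = 5$ ($K = \left(-5\right) \left(-1\right) = 5$)
$y = \frac{273}{46}$ ($y = \left(2 - \frac{1}{46}\right) 3 = \frac{91}{46} \cdot 3 = \frac{273}{46} \approx 5.9348$)
$\left(K y\right)^{3} = \left(5 \cdot \frac{273}{46}\right)^{3} = \left(\frac{1365}{46}\right)^{3} = \frac{2543302125}{97336}$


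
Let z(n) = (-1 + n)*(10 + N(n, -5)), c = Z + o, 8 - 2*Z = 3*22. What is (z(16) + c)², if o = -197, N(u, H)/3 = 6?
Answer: 37636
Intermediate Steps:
Z = -29 (Z = 4 - 3*22/2 = 4 - ½*66 = 4 - 33 = -29)
N(u, H) = 18 (N(u, H) = 3*6 = 18)
c = -226 (c = -29 - 197 = -226)
z(n) = -28 + 28*n (z(n) = (-1 + n)*(10 + 18) = (-1 + n)*28 = -28 + 28*n)
(z(16) + c)² = ((-28 + 28*16) - 226)² = ((-28 + 448) - 226)² = (420 - 226)² = 194² = 37636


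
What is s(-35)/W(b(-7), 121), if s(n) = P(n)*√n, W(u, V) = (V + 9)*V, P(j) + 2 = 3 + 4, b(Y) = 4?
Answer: I*√35/3146 ≈ 0.0018805*I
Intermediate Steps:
P(j) = 5 (P(j) = -2 + (3 + 4) = -2 + 7 = 5)
W(u, V) = V*(9 + V) (W(u, V) = (9 + V)*V = V*(9 + V))
s(n) = 5*√n
s(-35)/W(b(-7), 121) = (5*√(-35))/((121*(9 + 121))) = (5*(I*√35))/((121*130)) = (5*I*√35)/15730 = (5*I*√35)*(1/15730) = I*√35/3146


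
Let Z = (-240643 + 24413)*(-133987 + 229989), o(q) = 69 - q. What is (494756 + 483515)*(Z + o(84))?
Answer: -20307450757430725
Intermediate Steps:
Z = -20758512460 (Z = -216230*96002 = -20758512460)
(494756 + 483515)*(Z + o(84)) = (494756 + 483515)*(-20758512460 + (69 - 1*84)) = 978271*(-20758512460 + (69 - 84)) = 978271*(-20758512460 - 15) = 978271*(-20758512475) = -20307450757430725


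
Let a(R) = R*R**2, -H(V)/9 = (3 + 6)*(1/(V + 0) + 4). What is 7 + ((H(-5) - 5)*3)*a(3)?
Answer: -126649/5 ≈ -25330.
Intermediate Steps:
H(V) = -324 - 81/V (H(V) = -9*(3 + 6)*(1/(V + 0) + 4) = -81*(1/V + 4) = -81*(4 + 1/V) = -9*(36 + 9/V) = -324 - 81/V)
a(R) = R**3
7 + ((H(-5) - 5)*3)*a(3) = 7 + (((-324 - 81/(-5)) - 5)*3)*3**3 = 7 + (((-324 - 81*(-1/5)) - 5)*3)*27 = 7 + (((-324 + 81/5) - 5)*3)*27 = 7 + ((-1539/5 - 5)*3)*27 = 7 - 1564/5*3*27 = 7 - 4692/5*27 = 7 - 126684/5 = -126649/5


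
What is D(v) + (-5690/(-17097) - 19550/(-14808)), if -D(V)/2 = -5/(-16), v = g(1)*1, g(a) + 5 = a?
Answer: 28919015/28130264 ≈ 1.0280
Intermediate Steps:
g(a) = -5 + a
v = -4 (v = (-5 + 1)*1 = -4*1 = -4)
D(V) = -5/8 (D(V) = -(-10)/(-16) = -(-10)*(-1)/16 = -2*5/16 = -5/8)
D(v) + (-5690/(-17097) - 19550/(-14808)) = -5/8 + (-5690/(-17097) - 19550/(-14808)) = -5/8 + (-5690*(-1/17097) - 19550*(-1/14808)) = -5/8 + (5690/17097 + 9775/7404) = -5/8 + 23250215/14065132 = 28919015/28130264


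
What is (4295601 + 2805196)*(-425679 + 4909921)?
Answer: 31841692140874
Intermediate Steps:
(4295601 + 2805196)*(-425679 + 4909921) = 7100797*4484242 = 31841692140874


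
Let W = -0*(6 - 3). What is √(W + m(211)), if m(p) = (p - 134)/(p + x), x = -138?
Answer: √5621/73 ≈ 1.0270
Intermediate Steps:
m(p) = (-134 + p)/(-138 + p) (m(p) = (p - 134)/(p - 138) = (-134 + p)/(-138 + p))
W = 0 (W = -0*3 = -1964*0 = 0)
√(W + m(211)) = √(0 + (-134 + 211)/(-138 + 211)) = √(0 + 77/73) = √(77/73) = √5621/73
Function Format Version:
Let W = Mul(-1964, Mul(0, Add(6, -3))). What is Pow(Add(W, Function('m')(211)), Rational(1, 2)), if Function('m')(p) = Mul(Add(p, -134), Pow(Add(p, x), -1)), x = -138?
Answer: Mul(Rational(1, 73), Pow(5621, Rational(1, 2))) ≈ 1.0270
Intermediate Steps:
Function('m')(p) = Mul(Pow(Add(-138, p), -1), Add(-134, p)) (Function('m')(p) = Mul(Add(p, -134), Pow(Add(p, -138), -1)) = Mul(Add(-134, p), Pow(Add(-138, p), -1)) = Mul(Pow(Add(-138, p), -1), Add(-134, p)))
W = 0 (W = Mul(-1964, Mul(0, 3)) = Mul(-1964, 0) = 0)
Pow(Add(W, Function('m')(211)), Rational(1, 2)) = Pow(Add(0, Mul(Pow(Add(-138, 211), -1), Add(-134, 211))), Rational(1, 2)) = Pow(Add(0, Mul(Pow(73, -1), 77)), Rational(1, 2)) = Pow(Add(0, Mul(Rational(1, 73), 77)), Rational(1, 2)) = Pow(Add(0, Rational(77, 73)), Rational(1, 2)) = Pow(Rational(77, 73), Rational(1, 2)) = Mul(Rational(1, 73), Pow(5621, Rational(1, 2)))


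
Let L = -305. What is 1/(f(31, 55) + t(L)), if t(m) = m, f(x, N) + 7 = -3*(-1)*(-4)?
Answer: -1/324 ≈ -0.0030864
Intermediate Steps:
f(x, N) = -19 (f(x, N) = -7 - 3*(-1)*(-4) = -7 + 3*(-4) = -7 - 12 = -19)
1/(f(31, 55) + t(L)) = 1/(-19 - 305) = 1/(-324) = -1/324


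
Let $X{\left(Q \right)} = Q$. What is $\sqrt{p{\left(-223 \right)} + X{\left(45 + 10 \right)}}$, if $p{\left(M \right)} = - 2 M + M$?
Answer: $\sqrt{278} \approx 16.673$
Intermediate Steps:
$p{\left(M \right)} = - M$
$\sqrt{p{\left(-223 \right)} + X{\left(45 + 10 \right)}} = \sqrt{\left(-1\right) \left(-223\right) + \left(45 + 10\right)} = \sqrt{223 + 55} = \sqrt{278}$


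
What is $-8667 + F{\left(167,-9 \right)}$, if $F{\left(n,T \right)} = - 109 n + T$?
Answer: $-26879$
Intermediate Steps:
$F{\left(n,T \right)} = T - 109 n$
$-8667 + F{\left(167,-9 \right)} = -8667 - 18212 = -26879$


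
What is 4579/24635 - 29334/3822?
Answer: -9040284/1207115 ≈ -7.4892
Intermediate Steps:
4579/24635 - 29334/3822 = 4579*(1/24635) - 29334*1/3822 = 4579/24635 - 4889/637 = -9040284/1207115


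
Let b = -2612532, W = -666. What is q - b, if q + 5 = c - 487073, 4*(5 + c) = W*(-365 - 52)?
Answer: 4389759/2 ≈ 2.1949e+6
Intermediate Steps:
c = 138851/2 (c = -5 + (-666*(-365 - 52))/4 = -5 + (-666*(-417))/4 = -5 + (¼)*277722 = -5 + 138861/2 = 138851/2 ≈ 69426.)
q = -835305/2 (q = -5 + (138851/2 - 487073) = -5 - 835295/2 = -835305/2 ≈ -4.1765e+5)
q - b = -835305/2 - 1*(-2612532) = -835305/2 + 2612532 = 4389759/2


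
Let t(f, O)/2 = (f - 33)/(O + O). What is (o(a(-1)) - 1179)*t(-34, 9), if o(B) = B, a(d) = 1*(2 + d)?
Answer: 78926/9 ≈ 8769.6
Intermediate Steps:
a(d) = 2 + d
t(f, O) = (-33 + f)/O (t(f, O) = 2*((f - 33)/(O + O)) = 2*((-33 + f)/((2*O))) = 2*((-33 + f)*(1/(2*O))) = 2*((-33 + f)/(2*O)) = (-33 + f)/O)
(o(a(-1)) - 1179)*t(-34, 9) = ((2 - 1) - 1179)*((-33 - 34)/9) = (1 - 1179)*((⅑)*(-67)) = -1178*(-67/9) = 78926/9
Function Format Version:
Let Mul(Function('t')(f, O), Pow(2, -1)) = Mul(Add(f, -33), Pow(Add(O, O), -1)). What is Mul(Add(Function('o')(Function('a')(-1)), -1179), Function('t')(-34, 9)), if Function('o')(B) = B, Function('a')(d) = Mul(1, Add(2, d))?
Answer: Rational(78926, 9) ≈ 8769.6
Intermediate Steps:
Function('a')(d) = Add(2, d)
Function('t')(f, O) = Mul(Pow(O, -1), Add(-33, f)) (Function('t')(f, O) = Mul(2, Mul(Add(f, -33), Pow(Add(O, O), -1))) = Mul(2, Mul(Add(-33, f), Pow(Mul(2, O), -1))) = Mul(2, Mul(Add(-33, f), Mul(Rational(1, 2), Pow(O, -1)))) = Mul(2, Mul(Rational(1, 2), Pow(O, -1), Add(-33, f))) = Mul(Pow(O, -1), Add(-33, f)))
Mul(Add(Function('o')(Function('a')(-1)), -1179), Function('t')(-34, 9)) = Mul(Add(Add(2, -1), -1179), Mul(Pow(9, -1), Add(-33, -34))) = Mul(Add(1, -1179), Mul(Rational(1, 9), -67)) = Mul(-1178, Rational(-67, 9)) = Rational(78926, 9)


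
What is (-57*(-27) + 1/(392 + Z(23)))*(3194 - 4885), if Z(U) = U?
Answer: -1080018026/415 ≈ -2.6025e+6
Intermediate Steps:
(-57*(-27) + 1/(392 + Z(23)))*(3194 - 4885) = (-57*(-27) + 1/(392 + 23))*(3194 - 4885) = (1539 + 1/415)*(-1691) = (638686/415)*(-1691) = -1080018026/415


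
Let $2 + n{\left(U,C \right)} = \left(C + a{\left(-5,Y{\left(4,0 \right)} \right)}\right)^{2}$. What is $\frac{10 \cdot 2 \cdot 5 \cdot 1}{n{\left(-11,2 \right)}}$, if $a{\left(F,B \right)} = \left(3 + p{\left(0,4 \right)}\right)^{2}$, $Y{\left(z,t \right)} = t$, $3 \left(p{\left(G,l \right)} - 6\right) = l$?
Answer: $\frac{8100}{958279} \approx 0.0084527$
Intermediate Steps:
$p{\left(G,l \right)} = 6 + \frac{l}{3}$
$a{\left(F,B \right)} = \frac{961}{9}$ ($a{\left(F,B \right)} = \left(3 + \left(6 + \frac{1}{3} \cdot 4\right)\right)^{2} = \left(3 + \left(6 + \frac{4}{3}\right)\right)^{2} = \left(3 + \frac{22}{3}\right)^{2} = \left(\frac{31}{3}\right)^{2} = \frac{961}{9}$)
$n{\left(U,C \right)} = -2 + \left(\frac{961}{9} + C\right)^{2}$ ($n{\left(U,C \right)} = -2 + \left(C + \frac{961}{9}\right)^{2} = -2 + \left(\frac{961}{9} + C\right)^{2}$)
$\frac{10 \cdot 2 \cdot 5 \cdot 1}{n{\left(-11,2 \right)}} = \frac{10 \cdot 2 \cdot 5 \cdot 1}{-2 + \frac{\left(961 + 9 \cdot 2\right)^{2}}{81}} = \frac{10 \cdot 10 \cdot 1}{-2 + \frac{\left(961 + 18\right)^{2}}{81}} = \frac{100 \cdot 1}{-2 + \frac{979^{2}}{81}} = \frac{100}{-2 + \frac{1}{81} \cdot 958441} = \frac{100}{-2 + \frac{958441}{81}} = \frac{100}{\frac{958279}{81}} = 100 \cdot \frac{81}{958279} = \frac{8100}{958279}$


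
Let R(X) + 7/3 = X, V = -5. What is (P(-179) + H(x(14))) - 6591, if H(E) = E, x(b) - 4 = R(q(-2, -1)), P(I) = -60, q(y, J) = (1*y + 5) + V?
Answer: -19954/3 ≈ -6651.3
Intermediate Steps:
q(y, J) = y (q(y, J) = (1*y + 5) - 5 = (y + 5) - 5 = (5 + y) - 5 = y)
R(X) = -7/3 + X
x(b) = -⅓ (x(b) = 4 + (-7/3 - 2) = 4 - 13/3 = -⅓)
(P(-179) + H(x(14))) - 6591 = (-60 - ⅓) - 6591 = -181/3 - 6591 = -19954/3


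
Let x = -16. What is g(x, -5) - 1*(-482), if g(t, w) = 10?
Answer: 492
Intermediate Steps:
g(x, -5) - 1*(-482) = 10 - 1*(-482) = 10 + 482 = 492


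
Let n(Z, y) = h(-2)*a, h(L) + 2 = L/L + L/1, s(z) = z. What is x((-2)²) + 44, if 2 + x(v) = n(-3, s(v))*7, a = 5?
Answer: -63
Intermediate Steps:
h(L) = -1 + L (h(L) = -2 + (L/L + L/1) = -2 + (1 + L*1) = -2 + (1 + L) = -1 + L)
n(Z, y) = -15 (n(Z, y) = (-1 - 2)*5 = -3*5 = -15)
x(v) = -107 (x(v) = -2 - 15*7 = -2 - 105 = -107)
x((-2)²) + 44 = -107 + 44 = -63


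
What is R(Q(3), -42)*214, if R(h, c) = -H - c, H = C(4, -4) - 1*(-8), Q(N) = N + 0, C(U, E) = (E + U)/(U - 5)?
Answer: 7276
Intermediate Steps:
C(U, E) = (E + U)/(-5 + U)
Q(N) = N
H = 8 (H = (-4 + 4)/(-5 + 4) - 1*(-8) = 0/(-1) + 8 = -1*0 + 8 = 0 + 8 = 8)
R(h, c) = -8 - c (R(h, c) = -1*8 - c = -8 - c)
R(Q(3), -42)*214 = (-8 - 1*(-42))*214 = (-8 + 42)*214 = 34*214 = 7276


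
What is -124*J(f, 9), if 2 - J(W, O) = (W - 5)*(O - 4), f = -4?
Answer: -5828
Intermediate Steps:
J(W, O) = 2 - (-5 + W)*(-4 + O) (J(W, O) = 2 - (W - 5)*(O - 4) = 2 - (-5 + W)*(-4 + O))
-124*J(f, 9) = -124*(-18 + 4*(-4) + 5*9 - 1*9*(-4)) = -124*(-18 - 16 + 45 + 36) = -124*47 = -5828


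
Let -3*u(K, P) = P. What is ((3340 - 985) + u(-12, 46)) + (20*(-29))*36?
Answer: -55621/3 ≈ -18540.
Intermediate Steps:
u(K, P) = -P/3
((3340 - 985) + u(-12, 46)) + (20*(-29))*36 = ((3340 - 985) - 1/3*46) + (20*(-29))*36 = (2355 - 46/3) - 580*36 = 7019/3 - 20880 = -55621/3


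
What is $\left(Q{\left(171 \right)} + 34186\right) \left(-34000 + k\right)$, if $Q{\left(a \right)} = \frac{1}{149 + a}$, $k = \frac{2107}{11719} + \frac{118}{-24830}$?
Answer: $- \frac{6764290936912201917}{5819655400} \approx -1.1623 \cdot 10^{9}$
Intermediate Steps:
$k = \frac{25466984}{145491385}$ ($k = 2107 \cdot \frac{1}{11719} + 118 \left(- \frac{1}{24830}\right) = \frac{2107}{11719} - \frac{59}{12415} = \frac{25466984}{145491385} \approx 0.17504$)
$\left(Q{\left(171 \right)} + 34186\right) \left(-34000 + k\right) = \left(\frac{1}{149 + 171} + 34186\right) \left(-34000 + \frac{25466984}{145491385}\right) = \left(\frac{1}{320} + 34186\right) \left(- \frac{4946681623016}{145491385}\right) = \frac{10939521}{320} \left(- \frac{4946681623016}{145491385}\right) = - \frac{6764290936912201917}{5819655400}$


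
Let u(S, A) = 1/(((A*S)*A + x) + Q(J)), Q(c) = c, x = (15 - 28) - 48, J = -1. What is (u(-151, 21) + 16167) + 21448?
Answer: 2507152594/66653 ≈ 37615.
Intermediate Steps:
x = -61 (x = -13 - 48 = -61)
u(S, A) = 1/(-62 + S*A²) (u(S, A) = 1/(((A*S)*A - 61) - 1) = 1/((S*A² - 61) - 1) = 1/((-61 + S*A²) - 1) = 1/(-62 + S*A²))
(u(-151, 21) + 16167) + 21448 = (1/(-62 - 151*21²) + 16167) + 21448 = (1/(-62 - 151*441) + 16167) + 21448 = (1/(-62 - 66591) + 16167) + 21448 = (1/(-66653) + 16167) + 21448 = (-1/66653 + 16167) + 21448 = 1077579050/66653 + 21448 = 2507152594/66653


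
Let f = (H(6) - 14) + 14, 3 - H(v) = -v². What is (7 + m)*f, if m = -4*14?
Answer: -1911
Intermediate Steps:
m = -56
H(v) = 3 + v² (H(v) = 3 - (-1)*v² = 3 + v²)
f = 39 (f = ((3 + 6²) - 14) + 14 = ((3 + 36) - 14) + 14 = (39 - 14) + 14 = 25 + 14 = 39)
(7 + m)*f = (7 - 56)*39 = -49*39 = -1911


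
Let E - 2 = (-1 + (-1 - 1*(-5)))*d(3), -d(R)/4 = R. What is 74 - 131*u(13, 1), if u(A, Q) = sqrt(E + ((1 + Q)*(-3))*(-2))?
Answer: 74 - 131*I*sqrt(22) ≈ 74.0 - 614.44*I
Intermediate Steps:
d(R) = -4*R
E = -34 (E = 2 + (-1 + (-1 - 1*(-5)))*(-4*3) = 2 + (-1 + (-1 + 5))*(-12) = 2 + (-1 + 4)*(-12) = 2 + 3*(-12) = 2 - 36 = -34)
u(A, Q) = sqrt(-28 + 6*Q) (u(A, Q) = sqrt(-34 + ((1 + Q)*(-3))*(-2)) = sqrt(-34 + (-3 - 3*Q)*(-2)) = sqrt(-34 + (6 + 6*Q)) = sqrt(-28 + 6*Q))
74 - 131*u(13, 1) = 74 - 131*sqrt(-28 + 6*1) = 74 - 131*sqrt(-28 + 6) = 74 - 131*I*sqrt(22)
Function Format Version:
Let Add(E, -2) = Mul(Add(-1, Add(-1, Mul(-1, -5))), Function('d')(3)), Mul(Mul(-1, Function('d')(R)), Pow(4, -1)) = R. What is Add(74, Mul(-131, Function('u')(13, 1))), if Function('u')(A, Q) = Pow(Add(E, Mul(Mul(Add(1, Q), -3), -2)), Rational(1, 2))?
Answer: Add(74, Mul(-131, I, Pow(22, Rational(1, 2)))) ≈ Add(74.000, Mul(-614.44, I))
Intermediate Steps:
Function('d')(R) = Mul(-4, R)
E = -34 (E = Add(2, Mul(Add(-1, Add(-1, Mul(-1, -5))), Mul(-4, 3))) = Add(2, Mul(Add(-1, Add(-1, 5)), -12)) = Add(2, Mul(Add(-1, 4), -12)) = Add(2, Mul(3, -12)) = Add(2, -36) = -34)
Function('u')(A, Q) = Pow(Add(-28, Mul(6, Q)), Rational(1, 2)) (Function('u')(A, Q) = Pow(Add(-34, Mul(Mul(Add(1, Q), -3), -2)), Rational(1, 2)) = Pow(Add(-34, Mul(Add(-3, Mul(-3, Q)), -2)), Rational(1, 2)) = Pow(Add(-34, Add(6, Mul(6, Q))), Rational(1, 2)) = Pow(Add(-28, Mul(6, Q)), Rational(1, 2)))
Add(74, Mul(-131, Function('u')(13, 1))) = Add(74, Mul(-131, Pow(Add(-28, Mul(6, 1)), Rational(1, 2)))) = Add(74, Mul(-131, Pow(Add(-28, 6), Rational(1, 2)))) = Add(74, Mul(-131, Pow(-22, Rational(1, 2)))) = Add(74, Mul(-131, Mul(I, Pow(22, Rational(1, 2))))) = Add(74, Mul(-131, I, Pow(22, Rational(1, 2))))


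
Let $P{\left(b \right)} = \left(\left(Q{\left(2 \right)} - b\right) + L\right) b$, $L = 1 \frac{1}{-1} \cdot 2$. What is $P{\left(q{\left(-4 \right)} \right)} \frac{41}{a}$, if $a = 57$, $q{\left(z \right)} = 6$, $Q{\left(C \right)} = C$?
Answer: $- \frac{492}{19} \approx -25.895$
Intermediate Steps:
$L = -2$ ($L = 1 \left(-1\right) 2 = \left(-1\right) 2 = -2$)
$P{\left(b \right)} = - b^{2}$ ($P{\left(b \right)} = \left(\left(2 - b\right) - 2\right) b = - b b = - b^{2}$)
$P{\left(q{\left(-4 \right)} \right)} \frac{41}{a} = - 6^{2} \cdot \frac{41}{57} = \left(-1\right) 36 \cdot 41 \cdot \frac{1}{57} = \left(-36\right) \frac{41}{57} = - \frac{492}{19}$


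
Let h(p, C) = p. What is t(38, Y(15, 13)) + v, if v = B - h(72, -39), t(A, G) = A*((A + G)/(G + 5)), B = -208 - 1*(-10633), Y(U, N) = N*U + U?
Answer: 2235319/215 ≈ 10397.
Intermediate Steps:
Y(U, N) = U + N*U
B = 10425 (B = -208 + 10633 = 10425)
t(A, G) = A*(A + G)/(5 + G) (t(A, G) = A*((A + G)/(5 + G)) = A*(A + G)/(5 + G))
v = 10353 (v = 10425 - 1*72 = 10425 - 72 = 10353)
t(38, Y(15, 13)) + v = 38*(38 + 15*(1 + 13))/(5 + 15*(1 + 13)) + 10353 = 38*(38 + 15*14)/(5 + 15*14) + 10353 = 38*(38 + 210)/(5 + 210) + 10353 = 38*248/215 + 10353 = 38*(1/215)*248 + 10353 = 9424/215 + 10353 = 2235319/215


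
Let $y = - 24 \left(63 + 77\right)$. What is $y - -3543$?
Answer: $183$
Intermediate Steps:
$y = -3360$ ($y = \left(-24\right) 140 = -3360$)
$y - -3543 = -3360 - -3543 = -3360 + 3543 = 183$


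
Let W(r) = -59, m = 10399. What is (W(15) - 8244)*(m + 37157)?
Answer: -394857468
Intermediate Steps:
(W(15) - 8244)*(m + 37157) = (-59 - 8244)*(10399 + 37157) = -8303*47556 = -394857468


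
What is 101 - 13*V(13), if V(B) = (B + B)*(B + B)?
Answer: -8687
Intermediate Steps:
V(B) = 4*B² (V(B) = (2*B)*(2*B) = 4*B²)
101 - 13*V(13) = 101 - 52*13² = 101 - 52*169 = 101 - 13*676 = 101 - 8788 = -8687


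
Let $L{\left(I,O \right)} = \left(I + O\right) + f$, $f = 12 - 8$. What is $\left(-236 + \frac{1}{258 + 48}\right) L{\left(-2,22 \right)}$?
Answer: $- \frac{288860}{51} \approx -5663.9$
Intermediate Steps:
$f = 4$ ($f = 12 - 8 = 4$)
$L{\left(I,O \right)} = 4 + I + O$ ($L{\left(I,O \right)} = \left(I + O\right) + 4 = 4 + I + O$)
$\left(-236 + \frac{1}{258 + 48}\right) L{\left(-2,22 \right)} = \left(-236 + \frac{1}{258 + 48}\right) \left(4 - 2 + 22\right) = \left(-236 + \frac{1}{306}\right) 24 = \left(- \frac{72215}{306}\right) 24 = - \frac{288860}{51}$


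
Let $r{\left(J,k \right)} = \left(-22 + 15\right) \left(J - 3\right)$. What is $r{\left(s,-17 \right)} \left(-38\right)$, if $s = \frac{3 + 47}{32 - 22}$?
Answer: $532$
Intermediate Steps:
$s = 5$ ($s = \frac{50}{10} = 50 \cdot \frac{1}{10} = 5$)
$r{\left(J,k \right)} = 21 - 7 J$ ($r{\left(J,k \right)} = - 7 \left(-3 + J\right) = 21 - 7 J$)
$r{\left(s,-17 \right)} \left(-38\right) = \left(21 - 35\right) \left(-38\right) = \left(-14\right) \left(-38\right) = 532$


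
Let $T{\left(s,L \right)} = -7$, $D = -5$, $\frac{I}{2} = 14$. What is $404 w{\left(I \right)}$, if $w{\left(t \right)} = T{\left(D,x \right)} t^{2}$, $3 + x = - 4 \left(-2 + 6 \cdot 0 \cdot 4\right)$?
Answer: $-2217152$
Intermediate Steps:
$I = 28$ ($I = 2 \cdot 14 = 28$)
$x = 5$ ($x = -3 - 4 \left(-2 + 6 \cdot 0 \cdot 4\right) = -3 - 4 \left(-2 + 0 \cdot 4\right) = -3 - 4 \left(-2 + 0\right) = -3 - -8 = -3 + 8 = 5$)
$w{\left(t \right)} = - 7 t^{2}$
$404 w{\left(I \right)} = 404 \left(- 7 \cdot 28^{2}\right) = 404 \left(\left(-7\right) 784\right) = 404 \left(-5488\right) = -2217152$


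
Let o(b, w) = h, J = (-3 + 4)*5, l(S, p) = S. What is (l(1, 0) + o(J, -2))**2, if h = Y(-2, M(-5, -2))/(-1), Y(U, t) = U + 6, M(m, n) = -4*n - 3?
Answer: 9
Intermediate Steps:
M(m, n) = -3 - 4*n
Y(U, t) = 6 + U
J = 5 (J = 1*5 = 5)
h = -4 (h = (6 - 2)/(-1) = 4*(-1) = -4)
o(b, w) = -4
(l(1, 0) + o(J, -2))**2 = (1 - 4)**2 = (-3)**2 = 9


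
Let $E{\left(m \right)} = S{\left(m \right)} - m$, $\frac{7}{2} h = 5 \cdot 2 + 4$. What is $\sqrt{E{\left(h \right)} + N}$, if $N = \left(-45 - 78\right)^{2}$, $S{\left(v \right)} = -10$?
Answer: $\sqrt{15115} \approx 122.94$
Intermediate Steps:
$h = 4$ ($h = \frac{2 \left(5 \cdot 2 + 4\right)}{7} = \frac{2 \left(10 + 4\right)}{7} = \frac{2}{7} \cdot 14 = 4$)
$N = 15129$ ($N = \left(-123\right)^{2} = 15129$)
$E{\left(m \right)} = -10 - m$
$\sqrt{E{\left(h \right)} + N} = \sqrt{\left(-10 - 4\right) + 15129} = \sqrt{-14 + 15129} = \sqrt{15115}$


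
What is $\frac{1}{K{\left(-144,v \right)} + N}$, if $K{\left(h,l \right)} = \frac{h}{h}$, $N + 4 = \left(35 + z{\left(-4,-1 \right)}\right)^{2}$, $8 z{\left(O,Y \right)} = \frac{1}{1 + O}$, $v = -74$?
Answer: $\frac{576}{702193} \approx 0.00082029$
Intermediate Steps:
$z{\left(O,Y \right)} = \frac{1}{8 \left(1 + O\right)}$
$N = \frac{701617}{576}$ ($N = -4 + \left(35 + \frac{1}{8 \left(1 - 4\right)}\right)^{2} = -4 + \left(35 + \frac{1}{8 \left(-3\right)}\right)^{2} = -4 + \left(35 + \frac{1}{8} \left(- \frac{1}{3}\right)\right)^{2} = -4 + \left(35 - \frac{1}{24}\right)^{2} = -4 + \left(\frac{839}{24}\right)^{2} = -4 + \frac{703921}{576} = \frac{701617}{576} \approx 1218.1$)
$K{\left(h,l \right)} = 1$
$\frac{1}{K{\left(-144,v \right)} + N} = \frac{1}{1 + \frac{701617}{576}} = \frac{1}{\frac{702193}{576}} = \frac{576}{702193}$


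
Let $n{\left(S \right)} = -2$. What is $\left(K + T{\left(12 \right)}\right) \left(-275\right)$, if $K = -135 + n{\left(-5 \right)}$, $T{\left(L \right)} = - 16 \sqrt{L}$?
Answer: $37675 + 8800 \sqrt{3} \approx 52917.0$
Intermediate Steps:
$K = -137$ ($K = -135 - 2 = -137$)
$\left(K + T{\left(12 \right)}\right) \left(-275\right) = \left(-137 - 16 \sqrt{12}\right) \left(-275\right) = \left(-137 - 16 \cdot 2 \sqrt{3}\right) \left(-275\right) = \left(-137 - 32 \sqrt{3}\right) \left(-275\right) = 37675 + 8800 \sqrt{3}$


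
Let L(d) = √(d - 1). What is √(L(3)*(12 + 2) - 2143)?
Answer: √(-2143 + 14*√2) ≈ 46.078*I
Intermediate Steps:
L(d) = √(-1 + d)
√(L(3)*(12 + 2) - 2143) = √(√(-1 + 3)*(12 + 2) - 2143) = √(√2*14 - 2143) = √(14*√2 - 2143) = √(-2143 + 14*√2)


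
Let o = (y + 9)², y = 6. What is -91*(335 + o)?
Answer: -50960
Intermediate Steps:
o = 225 (o = (6 + 9)² = 15² = 225)
-91*(335 + o) = -91*(335 + 225) = -91*560 = -50960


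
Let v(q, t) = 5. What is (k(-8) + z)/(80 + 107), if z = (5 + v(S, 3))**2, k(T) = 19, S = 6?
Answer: 7/11 ≈ 0.63636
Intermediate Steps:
z = 100 (z = (5 + 5)**2 = 10**2 = 100)
(k(-8) + z)/(80 + 107) = (19 + 100)/(80 + 107) = 119/187 = 119*(1/187) = 7/11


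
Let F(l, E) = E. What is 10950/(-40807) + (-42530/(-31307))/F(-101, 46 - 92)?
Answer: -119896285/402514099 ≈ -0.29787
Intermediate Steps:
10950/(-40807) + (-42530/(-31307))/F(-101, 46 - 92) = 10950/(-40807) + (-42530/(-31307))/(46 - 92) = 10950*(-1/40807) - 42530*(-1/31307)/(-46) = -150/559 + (42530/31307)*(-1/46) = -150/559 - 21265/720061 = -119896285/402514099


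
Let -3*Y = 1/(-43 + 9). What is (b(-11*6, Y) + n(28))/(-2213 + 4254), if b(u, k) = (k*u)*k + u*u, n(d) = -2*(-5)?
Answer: 7570633/3539094 ≈ 2.1391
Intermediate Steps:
Y = 1/102 (Y = -1/(3*(-43 + 9)) = -⅓/(-34) = -⅓*(-1/34) = 1/102 ≈ 0.0098039)
n(d) = 10
b(u, k) = u² + u*k² (b(u, k) = u*k² + u² = u² + u*k²)
(b(-11*6, Y) + n(28))/(-2213 + 4254) = ((-11*6)*(-11*6 + (1/102)²) + 10)/(-2213 + 4254) = (-66*(-66 + 1/10404) + 10)/2041 = (-66*(-686663/10404) + 10)*(1/2041) = (7553293/1734 + 10)*(1/2041) = (7570633/1734)*(1/2041) = 7570633/3539094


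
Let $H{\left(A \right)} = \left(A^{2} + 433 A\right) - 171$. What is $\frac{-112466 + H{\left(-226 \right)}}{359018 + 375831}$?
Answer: $- \frac{159419}{734849} \approx -0.21694$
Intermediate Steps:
$H{\left(A \right)} = -171 + A^{2} + 433 A$
$\frac{-112466 + H{\left(-226 \right)}}{359018 + 375831} = \frac{-112466 + \left(-171 + \left(-226\right)^{2} + 433 \left(-226\right)\right)}{359018 + 375831} = \frac{-112466 - 46953}{734849} = \left(-112466 - 46953\right) \frac{1}{734849} = \left(-159419\right) \frac{1}{734849} = - \frac{159419}{734849}$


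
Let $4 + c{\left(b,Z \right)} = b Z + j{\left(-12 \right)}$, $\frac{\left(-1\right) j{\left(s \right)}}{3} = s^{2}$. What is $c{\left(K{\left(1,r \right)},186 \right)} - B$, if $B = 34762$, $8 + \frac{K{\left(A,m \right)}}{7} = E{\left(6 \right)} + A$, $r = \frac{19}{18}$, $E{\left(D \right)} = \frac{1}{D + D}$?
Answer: $- \frac{88407}{2} \approx -44204.0$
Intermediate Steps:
$E{\left(D \right)} = \frac{1}{2 D}$
$j{\left(s \right)} = - 3 s^{2}$
$r = \frac{19}{18}$ ($r = 19 \cdot \frac{1}{18} = \frac{19}{18} \approx 1.0556$)
$K{\left(A,m \right)} = - \frac{665}{12} + 7 A$ ($K{\left(A,m \right)} = -56 + 7 \left(\frac{1}{2 \cdot 6} + A\right) = -56 + 7 \left(\frac{1}{2} \cdot \frac{1}{6} + A\right) = -56 + 7 \left(\frac{1}{12} + A\right) = -56 + \left(\frac{7}{12} + 7 A\right) = - \frac{665}{12} + 7 A$)
$c{\left(b,Z \right)} = -436 + Z b$ ($c{\left(b,Z \right)} = -4 + \left(b Z - 3 \left(-12\right)^{2}\right) = -4 + \left(Z b - 432\right) = -4 + \left(-432 + Z b\right) = -436 + Z b$)
$c{\left(K{\left(1,r \right)},186 \right)} - B = \left(-436 + 186 \left(- \frac{665}{12} + 7 \cdot 1\right)\right) - 34762 = \left(-436 + 186 \left(- \frac{665}{12} + 7\right)\right) - 34762 = \left(-436 + 186 \left(- \frac{581}{12}\right)\right) - 34762 = \left(-436 - \frac{18011}{2}\right) - 34762 = - \frac{18883}{2} - 34762 = - \frac{88407}{2}$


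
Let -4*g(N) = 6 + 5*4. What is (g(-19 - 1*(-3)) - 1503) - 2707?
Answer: -8433/2 ≈ -4216.5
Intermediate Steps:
g(N) = -13/2 (g(N) = -(6 + 5*4)/4 = -(6 + 20)/4 = -1/4*26 = -13/2)
(g(-19 - 1*(-3)) - 1503) - 2707 = (-13/2 - 1503) - 2707 = -3019/2 - 2707 = -8433/2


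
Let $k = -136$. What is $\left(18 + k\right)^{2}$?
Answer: $13924$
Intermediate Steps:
$\left(18 + k\right)^{2} = \left(18 - 136\right)^{2} = \left(-118\right)^{2} = 13924$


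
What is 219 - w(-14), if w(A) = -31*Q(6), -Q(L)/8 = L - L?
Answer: 219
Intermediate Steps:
Q(L) = 0 (Q(L) = -8*(L - L) = -8*0 = 0)
w(A) = 0 (w(A) = -31*0 = 0)
219 - w(-14) = 219 - 1*0 = 219 + 0 = 219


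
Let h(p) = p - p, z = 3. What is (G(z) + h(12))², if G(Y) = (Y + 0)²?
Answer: 81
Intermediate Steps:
h(p) = 0
G(Y) = Y²
(G(z) + h(12))² = (3² + 0)² = (9 + 0)² = 9² = 81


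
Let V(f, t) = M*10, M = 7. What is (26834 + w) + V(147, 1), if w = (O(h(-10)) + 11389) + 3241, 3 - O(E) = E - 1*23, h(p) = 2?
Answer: 41558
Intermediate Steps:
O(E) = 26 - E (O(E) = 3 - (E - 1*23) = 3 - (E - 23) = 3 - (-23 + E) = 3 + (23 - E) = 26 - E)
V(f, t) = 70 (V(f, t) = 7*10 = 70)
w = 14654 (w = ((26 - 1*2) + 11389) + 3241 = ((26 - 2) + 11389) + 3241 = (24 + 11389) + 3241 = 11413 + 3241 = 14654)
(26834 + w) + V(147, 1) = (26834 + 14654) + 70 = 41488 + 70 = 41558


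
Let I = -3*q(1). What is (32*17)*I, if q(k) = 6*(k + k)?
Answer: -19584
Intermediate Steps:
q(k) = 12*k (q(k) = 6*(2*k) = 12*k)
I = -36 ≈ -36.000
(32*17)*I = (32*17)*(-36) = 544*(-36) = -19584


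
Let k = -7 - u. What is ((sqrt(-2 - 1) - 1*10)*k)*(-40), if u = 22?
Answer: -11600 + 1160*I*sqrt(3) ≈ -11600.0 + 2009.2*I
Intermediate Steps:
k = -29 (k = -7 - 1*22 = -7 - 22 = -29)
((sqrt(-2 - 1) - 1*10)*k)*(-40) = ((sqrt(-2 - 1) - 1*10)*(-29))*(-40) = ((sqrt(-3) - 10)*(-29))*(-40) = ((I*sqrt(3) - 10)*(-29))*(-40) = ((-10 + I*sqrt(3))*(-29))*(-40) = (290 - 29*I*sqrt(3))*(-40) = -11600 + 1160*I*sqrt(3)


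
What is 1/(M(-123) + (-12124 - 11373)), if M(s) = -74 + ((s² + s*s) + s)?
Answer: 1/6564 ≈ 0.00015235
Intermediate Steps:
M(s) = -74 + s + 2*s² (M(s) = -74 + ((s² + s²) + s) = -74 + (2*s² + s) = -74 + (s + 2*s²) = -74 + s + 2*s²)
1/(M(-123) + (-12124 - 11373)) = 1/((-74 - 123 + 2*(-123)²) + (-12124 - 11373)) = 1/((-74 - 123 + 2*15129) - 23497) = 1/((-74 - 123 + 30258) - 23497) = 1/(30061 - 23497) = 1/6564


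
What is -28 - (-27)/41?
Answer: -1121/41 ≈ -27.341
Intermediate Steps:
-28 - (-27)/41 = -28 - 27*(-1/41) = -28 + 27/41 = -1121/41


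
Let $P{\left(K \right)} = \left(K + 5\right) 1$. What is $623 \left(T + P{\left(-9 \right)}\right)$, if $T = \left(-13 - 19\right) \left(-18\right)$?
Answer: $356356$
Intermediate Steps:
$P{\left(K \right)} = 5 + K$ ($P{\left(K \right)} = \left(5 + K\right) 1 = 5 + K$)
$T = 576$ ($T = \left(-32\right) \left(-18\right) = 576$)
$623 \left(T + P{\left(-9 \right)}\right) = 623 \left(576 + \left(5 - 9\right)\right) = 623 \left(576 - 4\right) = 623 \cdot 572 = 356356$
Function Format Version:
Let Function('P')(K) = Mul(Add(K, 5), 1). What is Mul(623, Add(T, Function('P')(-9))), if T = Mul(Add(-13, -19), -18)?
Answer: 356356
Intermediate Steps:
Function('P')(K) = Add(5, K) (Function('P')(K) = Mul(Add(5, K), 1) = Add(5, K))
T = 576 (T = Mul(-32, -18) = 576)
Mul(623, Add(T, Function('P')(-9))) = Mul(623, Add(576, Add(5, -9))) = Mul(623, Add(576, -4)) = Mul(623, 572) = 356356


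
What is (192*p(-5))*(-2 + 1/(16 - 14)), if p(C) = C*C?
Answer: -7200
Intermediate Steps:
p(C) = C²
(192*p(-5))*(-2 + 1/(16 - 14)) = (192*(-5)²)*(-2 + 1/(16 - 14)) = (192*25)*(-2 + 1/2) = 4800*(-2 + ½) = 4800*(-3/2) = -7200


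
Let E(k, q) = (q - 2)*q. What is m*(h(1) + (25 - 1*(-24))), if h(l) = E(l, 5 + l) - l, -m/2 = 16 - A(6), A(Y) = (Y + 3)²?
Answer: 9360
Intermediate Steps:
A(Y) = (3 + Y)²
E(k, q) = q*(-2 + q) (E(k, q) = (-2 + q)*q = q*(-2 + q))
m = 130 (m = -2*(16 - (3 + 6)²) = -2*(16 - 1*9²) = -2*(16 - 1*81) = -2*(16 - 81) = -2*(-65) = 130)
h(l) = -l + (3 + l)*(5 + l) (h(l) = (5 + l)*(-2 + (5 + l)) - l = (5 + l)*(3 + l) - l = (3 + l)*(5 + l) - l = -l + (3 + l)*(5 + l))
m*(h(1) + (25 - 1*(-24))) = 130*((-1*1 + (3 + 1)*(5 + 1)) + (25 - 1*(-24))) = 130*((-1 + 4*6) + (25 + 24)) = 130*((-1 + 24) + 49) = 130*(23 + 49) = 130*72 = 9360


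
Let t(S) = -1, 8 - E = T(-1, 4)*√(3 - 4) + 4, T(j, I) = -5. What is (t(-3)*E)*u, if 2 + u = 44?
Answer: -168 - 210*I ≈ -168.0 - 210.0*I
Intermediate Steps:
u = 42 (u = -2 + 44 = 42)
E = 4 + 5*I (E = 8 - (-5*√(3 - 4) + 4) = 8 - (-5*I + 4) = 8 - (4 - 5*I) = 8 + (-4 + 5*I) = 4 + 5*I ≈ 4.0 + 5.0*I)
(t(-3)*E)*u = -(4 + 5*I)*42 = (-4 - 5*I)*42 = -168 - 210*I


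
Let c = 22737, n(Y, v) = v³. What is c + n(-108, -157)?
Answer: -3847156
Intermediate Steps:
c + n(-108, -157) = 22737 + (-157)³ = 22737 - 3869893 = -3847156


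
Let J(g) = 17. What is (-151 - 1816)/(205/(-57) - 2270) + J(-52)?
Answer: 2315234/129595 ≈ 17.865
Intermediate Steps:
(-151 - 1816)/(205/(-57) - 2270) + J(-52) = (-151 - 1816)/(205/(-57) - 2270) + 17 = -1967/(205*(-1/57) - 2270) + 17 = -1967/(-205/57 - 2270) + 17 = -1967/(-129595/57) + 17 = -1967*(-57/129595) + 17 = 112119/129595 + 17 = 2315234/129595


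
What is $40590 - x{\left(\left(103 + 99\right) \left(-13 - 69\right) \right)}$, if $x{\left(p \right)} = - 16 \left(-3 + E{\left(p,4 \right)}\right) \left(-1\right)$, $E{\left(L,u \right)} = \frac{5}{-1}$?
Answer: $40718$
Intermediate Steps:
$E{\left(L,u \right)} = -5$ ($E{\left(L,u \right)} = 5 \left(-1\right) = -5$)
$x{\left(p \right)} = -128$ ($x{\left(p \right)} = - 16 \left(-3 - 5\right) \left(-1\right) = - 16 \left(\left(-8\right) \left(-1\right)\right) = \left(-16\right) 8 = -128$)
$40590 - x{\left(\left(103 + 99\right) \left(-13 - 69\right) \right)} = 40590 - -128 = 40590 + 128 = 40718$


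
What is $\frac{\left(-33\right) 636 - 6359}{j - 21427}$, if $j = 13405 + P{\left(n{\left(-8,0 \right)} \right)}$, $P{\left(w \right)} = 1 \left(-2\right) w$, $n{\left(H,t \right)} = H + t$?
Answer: $\frac{27347}{8006} \approx 3.4158$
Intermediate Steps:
$P{\left(w \right)} = - 2 w$
$j = 13421$ ($j = 13405 - 2 \left(-8 + 0\right) = 13405 - -16 = 13405 + 16 = 13421$)
$\frac{\left(-33\right) 636 - 6359}{j - 21427} = \frac{\left(-33\right) 636 - 6359}{13421 - 21427} = \frac{-20988 - 6359}{-8006} = \left(-27347\right) \left(- \frac{1}{8006}\right) = \frac{27347}{8006}$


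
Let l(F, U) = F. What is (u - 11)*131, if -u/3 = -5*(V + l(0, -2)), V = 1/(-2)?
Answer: -4847/2 ≈ -2423.5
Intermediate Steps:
V = -½ ≈ -0.50000
u = -15/2 (u = -(-15)*(-½ + 0) = -(-15)*(-1)/2 = -3*5/2 = -15/2 ≈ -7.5000)
(u - 11)*131 = (-15/2 - 11)*131 = -37/2*131 = -4847/2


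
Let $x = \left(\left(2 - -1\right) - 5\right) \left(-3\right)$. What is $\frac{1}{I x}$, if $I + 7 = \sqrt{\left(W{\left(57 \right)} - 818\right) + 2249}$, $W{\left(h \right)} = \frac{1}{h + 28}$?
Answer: $\frac{595}{704826} + \frac{\sqrt{2584765}}{352413} \approx 0.0054062$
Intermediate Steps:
$W{\left(h \right)} = \frac{1}{28 + h}$
$x = 6$ ($x = \left(\left(2 + 1\right) - 5\right) \left(-3\right) = \left(3 - 5\right) \left(-3\right) = \left(-2\right) \left(-3\right) = 6$)
$I = -7 + \frac{2 \sqrt{2584765}}{85}$ ($I = -7 + \sqrt{\left(\frac{1}{28 + 57} - 818\right) + 2249} = -7 + \sqrt{\left(\frac{1}{85} - 818\right) + 2249} = -7 + \sqrt{- \frac{69529}{85} + 2249} = -7 + \sqrt{\frac{121636}{85}} = -7 + \frac{2 \sqrt{2584765}}{85} \approx 30.829$)
$\frac{1}{I x} = \frac{1}{\left(-7 + \frac{2 \sqrt{2584765}}{85}\right) 6} = \frac{1}{-42 + \frac{12 \sqrt{2584765}}{85}}$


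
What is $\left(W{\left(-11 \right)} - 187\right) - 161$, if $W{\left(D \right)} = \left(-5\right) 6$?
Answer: $-378$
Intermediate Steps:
$W{\left(D \right)} = -30$
$\left(W{\left(-11 \right)} - 187\right) - 161 = \left(-30 - 187\right) - 161 = -217 - 161 = -378$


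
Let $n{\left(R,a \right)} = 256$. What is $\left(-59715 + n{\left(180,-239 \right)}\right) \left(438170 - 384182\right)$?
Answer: $-3210072492$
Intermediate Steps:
$\left(-59715 + n{\left(180,-239 \right)}\right) \left(438170 - 384182\right) = \left(-59715 + 256\right) \left(438170 - 384182\right) = \left(-59459\right) 53988 = -3210072492$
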